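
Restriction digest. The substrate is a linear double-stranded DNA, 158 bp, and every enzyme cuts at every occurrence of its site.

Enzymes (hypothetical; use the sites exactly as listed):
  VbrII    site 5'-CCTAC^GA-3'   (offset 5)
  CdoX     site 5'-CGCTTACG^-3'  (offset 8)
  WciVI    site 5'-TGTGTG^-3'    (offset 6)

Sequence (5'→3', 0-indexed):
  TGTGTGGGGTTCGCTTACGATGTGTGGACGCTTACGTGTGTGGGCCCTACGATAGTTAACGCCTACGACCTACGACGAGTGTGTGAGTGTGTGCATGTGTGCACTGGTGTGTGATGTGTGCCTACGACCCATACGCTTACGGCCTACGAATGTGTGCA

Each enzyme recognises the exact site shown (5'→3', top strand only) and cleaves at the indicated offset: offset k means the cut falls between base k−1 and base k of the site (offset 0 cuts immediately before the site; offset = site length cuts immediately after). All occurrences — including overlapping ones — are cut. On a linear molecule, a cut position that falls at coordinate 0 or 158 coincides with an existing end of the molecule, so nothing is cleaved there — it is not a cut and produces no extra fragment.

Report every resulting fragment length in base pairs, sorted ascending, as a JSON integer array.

Per-enzyme occurrences:
  VbrII (CCTACGA, off=5): starts [45, 61, 68, 120, 142] → cuts [50, 66, 73, 125, 147]
  CdoX (CGCTTACG, off=8): starts [11, 28, 133] → cuts [19, 36, 141]
  WciVI (TGTGTG, off=6): starts [0, 20, 36, 79, 87, 95, 107, 114, 150] → cuts [6, 26, 42, 85, 93, 101, 113, 120, 156]

All cut coordinates (distinct, sorted): [6, 19, 26, 36, 42, 50, 66, 73, 85, 93, 101, 113, 120, 125, 141, 147, 156]

Fragment lengths:
  [0,6): 6 bp
  [6,19): 13 bp
  [19,26): 7 bp
  [26,36): 10 bp
  [36,42): 6 bp
  [42,50): 8 bp
  [50,66): 16 bp
  [66,73): 7 bp
  [73,85): 12 bp
  [85,93): 8 bp
  [93,101): 8 bp
  [101,113): 12 bp
  [113,120): 7 bp
  [120,125): 5 bp
  [125,141): 16 bp
  [141,147): 6 bp
  [147,156): 9 bp
  [156,158): 2 bp

[2,5,6,6,6,7,7,7,8,8,8,9,10,12,12,13,16,16]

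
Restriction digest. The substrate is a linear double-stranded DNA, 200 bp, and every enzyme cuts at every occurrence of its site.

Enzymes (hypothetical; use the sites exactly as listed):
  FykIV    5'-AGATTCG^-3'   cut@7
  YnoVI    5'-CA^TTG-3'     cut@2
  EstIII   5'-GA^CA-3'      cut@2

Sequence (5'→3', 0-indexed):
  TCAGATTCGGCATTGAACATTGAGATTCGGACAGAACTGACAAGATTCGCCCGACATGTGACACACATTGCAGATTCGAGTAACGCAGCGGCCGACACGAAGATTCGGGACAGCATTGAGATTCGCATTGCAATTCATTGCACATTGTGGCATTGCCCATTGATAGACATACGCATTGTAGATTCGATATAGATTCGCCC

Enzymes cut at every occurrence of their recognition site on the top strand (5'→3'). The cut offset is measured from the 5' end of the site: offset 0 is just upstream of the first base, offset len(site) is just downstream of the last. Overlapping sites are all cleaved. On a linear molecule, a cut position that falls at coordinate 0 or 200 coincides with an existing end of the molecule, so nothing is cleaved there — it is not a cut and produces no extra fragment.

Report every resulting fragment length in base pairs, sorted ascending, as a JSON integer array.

Site scan:
  FykIV AGATTCG/7: at [2, 22, 42, 71, 100, 118, 179, 190] ⇒ [9, 29, 49, 78, 107, 125, 186, 197]
  YnoVI CATTG/2: at [10, 17, 65, 113, 125, 135, 142, 150, 157, 173] ⇒ [12, 19, 67, 115, 127, 137, 144, 152, 159, 175]
  EstIII GACA/2: at [29, 38, 52, 59, 93, 108, 165] ⇒ [31, 40, 54, 61, 95, 110, 167]

Pooled cuts: [9, 12, 19, 29, 31, 40, 49, 54, 61, 67, 78, 95, 107, 110, 115, 125, 127, 137, 144, 152, 159, 167, 175, 186, 197]

Fragment lengths:
  [0,9): 9 bp
  [9,12): 3 bp
  [12,19): 7 bp
  [19,29): 10 bp
  [29,31): 2 bp
  [31,40): 9 bp
  [40,49): 9 bp
  [49,54): 5 bp
  [54,61): 7 bp
  [61,67): 6 bp
  [67,78): 11 bp
  [78,95): 17 bp
  [95,107): 12 bp
  [107,110): 3 bp
  [110,115): 5 bp
  [115,125): 10 bp
  [125,127): 2 bp
  [127,137): 10 bp
  [137,144): 7 bp
  [144,152): 8 bp
  [152,159): 7 bp
  [159,167): 8 bp
  [167,175): 8 bp
  [175,186): 11 bp
  [186,197): 11 bp
  [197,200): 3 bp

[2,2,3,3,3,5,5,6,7,7,7,7,8,8,8,9,9,9,10,10,10,11,11,11,12,17]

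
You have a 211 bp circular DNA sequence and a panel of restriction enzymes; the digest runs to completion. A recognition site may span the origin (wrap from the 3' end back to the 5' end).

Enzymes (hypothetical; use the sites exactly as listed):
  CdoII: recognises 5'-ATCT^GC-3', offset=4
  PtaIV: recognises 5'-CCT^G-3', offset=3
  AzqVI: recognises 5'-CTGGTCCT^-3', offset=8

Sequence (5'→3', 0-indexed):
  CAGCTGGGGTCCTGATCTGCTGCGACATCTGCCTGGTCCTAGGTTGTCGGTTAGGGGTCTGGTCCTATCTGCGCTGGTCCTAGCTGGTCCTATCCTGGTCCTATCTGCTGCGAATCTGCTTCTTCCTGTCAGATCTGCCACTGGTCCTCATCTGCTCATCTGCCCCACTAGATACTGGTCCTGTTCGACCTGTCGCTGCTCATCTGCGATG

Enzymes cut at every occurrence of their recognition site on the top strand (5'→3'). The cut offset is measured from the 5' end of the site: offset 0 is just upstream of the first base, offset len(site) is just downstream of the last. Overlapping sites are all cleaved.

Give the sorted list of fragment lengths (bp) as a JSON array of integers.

[4,4,4,5,5,5,6,6,8,9,9,10,10,11,11,12,12,14,19,21,26]

Scan for sites:
  CdoII ATCTGC/4: at [14, 26, 66, 102, 113, 132, 149, 157, 201] ⇒ [18, 30, 70, 106, 117, 136, 153, 161, 205]
  PtaIV CCTG/3: at [10, 31, 93, 124, 179, 188] ⇒ [13, 34, 96, 127, 182, 191]
  AzqVI CTGGTCCT/8: at [32, 58, 73, 83, 94, 140, 174] ⇒ [40, 66, 81, 91, 102, 148, 182]

Pooled cuts: [13, 18, 30, 34, 40, 66, 70, 81, 91, 96, 102, 106, 117, 127, 136, 148, 153, 161, 182, 191, 205]

Fragment lengths:
  13→18: 5 bp
  18→30: 12 bp
  30→34: 4 bp
  34→40: 6 bp
  40→66: 26 bp
  66→70: 4 bp
  70→81: 11 bp
  81→91: 10 bp
  91→96: 5 bp
  96→102: 6 bp
  102→106: 4 bp
  106→117: 11 bp
  117→127: 10 bp
  127→136: 9 bp
  136→148: 12 bp
  148→153: 5 bp
  153→161: 8 bp
  161→182: 21 bp
  182→191: 9 bp
  191→205: 14 bp
  205→13 (wrap): 211-205+13 = 19 bp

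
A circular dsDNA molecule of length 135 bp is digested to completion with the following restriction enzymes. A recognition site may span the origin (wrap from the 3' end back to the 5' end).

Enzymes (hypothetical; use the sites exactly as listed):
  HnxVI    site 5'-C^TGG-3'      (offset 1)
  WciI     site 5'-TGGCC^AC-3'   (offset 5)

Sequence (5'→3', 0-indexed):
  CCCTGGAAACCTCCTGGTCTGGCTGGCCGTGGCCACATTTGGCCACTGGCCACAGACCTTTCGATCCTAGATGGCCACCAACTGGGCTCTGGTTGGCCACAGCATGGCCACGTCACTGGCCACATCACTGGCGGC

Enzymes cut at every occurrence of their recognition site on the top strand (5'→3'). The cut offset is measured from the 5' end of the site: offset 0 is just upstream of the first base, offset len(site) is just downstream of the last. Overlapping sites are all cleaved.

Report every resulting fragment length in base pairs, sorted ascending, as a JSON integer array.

[2,4,5,5,5,6,7,7,7,9,10,10,11,11,11,25]

Per-enzyme occurrences:
  HnxVI CTGG/1: at [2, 13, 18, 22, 45, 81, 88, 115, 127] ⇒ [3, 14, 19, 23, 46, 82, 89, 116, 128]
  WciI TGGCCAC/5: at [29, 39, 46, 71, 93, 104, 116] ⇒ [34, 44, 51, 76, 98, 109, 121]

All cut coordinates (distinct, sorted): [3, 14, 19, 23, 34, 44, 46, 51, 76, 82, 89, 98, 109, 116, 121, 128]

Fragment lengths:
  3→14: 11 bp
  14→19: 5 bp
  19→23: 4 bp
  23→34: 11 bp
  34→44: 10 bp
  44→46: 2 bp
  46→51: 5 bp
  51→76: 25 bp
  76→82: 6 bp
  82→89: 7 bp
  89→98: 9 bp
  98→109: 11 bp
  109→116: 7 bp
  116→121: 5 bp
  121→128: 7 bp
  128→3 (wrap): 135-128+3 = 10 bp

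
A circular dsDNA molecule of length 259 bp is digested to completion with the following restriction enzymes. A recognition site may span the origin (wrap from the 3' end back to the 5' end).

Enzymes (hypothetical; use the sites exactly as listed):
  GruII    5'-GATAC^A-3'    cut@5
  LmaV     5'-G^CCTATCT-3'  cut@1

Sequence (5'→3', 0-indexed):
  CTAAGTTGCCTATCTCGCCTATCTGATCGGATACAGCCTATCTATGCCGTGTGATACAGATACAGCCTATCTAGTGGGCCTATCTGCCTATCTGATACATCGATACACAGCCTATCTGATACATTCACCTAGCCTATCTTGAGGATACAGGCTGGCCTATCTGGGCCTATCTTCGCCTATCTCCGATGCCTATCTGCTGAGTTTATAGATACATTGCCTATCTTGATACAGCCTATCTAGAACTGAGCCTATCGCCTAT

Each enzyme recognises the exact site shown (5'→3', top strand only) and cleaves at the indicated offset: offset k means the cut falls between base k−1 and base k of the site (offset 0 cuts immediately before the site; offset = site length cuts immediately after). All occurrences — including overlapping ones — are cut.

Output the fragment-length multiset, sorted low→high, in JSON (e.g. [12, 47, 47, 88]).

[2,2,2,4,4,6,7,8,8,9,10,10,10,12,12,13,13,13,13,16,17,21,23,24]

Site scan:
  GruII GATACA/5: at [29, 52, 58, 93, 101, 117, 143, 207, 224] ⇒ [34, 57, 63, 98, 106, 122, 148, 212, 229]
  LmaV GCCTATCT/1: at [7, 16, 35, 64, 77, 85, 109, 131, 154, 164, 174, 187, 215, 230, 253] ⇒ [8, 17, 36, 65, 78, 86, 110, 132, 155, 165, 175, 188, 216, 231, 254]

Pooled cuts: [8, 17, 34, 36, 57, 63, 65, 78, 86, 98, 106, 110, 122, 132, 148, 155, 165, 175, 188, 212, 216, 229, 231, 254]

Fragments:
  8→17: 9 bp
  17→34: 17 bp
  34→36: 2 bp
  36→57: 21 bp
  57→63: 6 bp
  63→65: 2 bp
  65→78: 13 bp
  78→86: 8 bp
  86→98: 12 bp
  98→106: 8 bp
  106→110: 4 bp
  110→122: 12 bp
  122→132: 10 bp
  132→148: 16 bp
  148→155: 7 bp
  155→165: 10 bp
  165→175: 10 bp
  175→188: 13 bp
  188→212: 24 bp
  212→216: 4 bp
  216→229: 13 bp
  229→231: 2 bp
  231→254: 23 bp
  254→8 (wrap): 259-254+8 = 13 bp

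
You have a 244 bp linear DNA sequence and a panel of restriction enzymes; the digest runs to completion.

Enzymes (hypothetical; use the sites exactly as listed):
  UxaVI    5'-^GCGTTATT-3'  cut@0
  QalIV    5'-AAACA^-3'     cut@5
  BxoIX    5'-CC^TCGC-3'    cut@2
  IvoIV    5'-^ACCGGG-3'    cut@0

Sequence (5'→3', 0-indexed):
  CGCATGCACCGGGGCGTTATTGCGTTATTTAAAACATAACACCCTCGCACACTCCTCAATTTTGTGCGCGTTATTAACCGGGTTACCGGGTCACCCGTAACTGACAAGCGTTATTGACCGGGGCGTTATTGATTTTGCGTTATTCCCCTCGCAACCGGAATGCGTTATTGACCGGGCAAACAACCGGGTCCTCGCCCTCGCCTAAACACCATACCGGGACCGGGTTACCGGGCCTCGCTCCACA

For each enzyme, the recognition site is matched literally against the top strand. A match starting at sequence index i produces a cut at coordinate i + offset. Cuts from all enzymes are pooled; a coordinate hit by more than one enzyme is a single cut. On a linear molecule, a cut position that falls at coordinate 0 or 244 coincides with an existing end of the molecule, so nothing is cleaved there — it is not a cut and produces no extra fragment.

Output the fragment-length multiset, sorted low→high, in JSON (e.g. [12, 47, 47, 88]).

Site scan:
  UxaVI (GCGTTATT, off=0): starts [13, 21, 67, 107, 122, 136, 161] → cuts [13, 21, 67, 107, 122, 136, 161]
  QalIV (AAACA, off=5): starts [31, 177, 203] → cuts [36, 182, 208]
  BxoIX (CCTCGC, off=2): starts [42, 146, 189, 195, 232] → cuts [44, 148, 191, 197, 234]
  IvoIV (ACCGGG, off=0): starts [7, 76, 84, 116, 170, 182, 212, 218, 226] → cuts [7, 76, 84, 116, 170, 182, 212, 218, 226]

Pooled cuts: [7, 13, 21, 36, 44, 67, 76, 84, 107, 116, 122, 136, 148, 161, 170, 182, 191, 197, 208, 212, 218, 226, 234]

Fragment lengths:
  [0,7): 7 bp
  [7,13): 6 bp
  [13,21): 8 bp
  [21,36): 15 bp
  [36,44): 8 bp
  [44,67): 23 bp
  [67,76): 9 bp
  [76,84): 8 bp
  [84,107): 23 bp
  [107,116): 9 bp
  [116,122): 6 bp
  [122,136): 14 bp
  [136,148): 12 bp
  [148,161): 13 bp
  [161,170): 9 bp
  [170,182): 12 bp
  [182,191): 9 bp
  [191,197): 6 bp
  [197,208): 11 bp
  [208,212): 4 bp
  [212,218): 6 bp
  [218,226): 8 bp
  [226,234): 8 bp
  [234,244): 10 bp

[4,6,6,6,6,7,8,8,8,8,8,9,9,9,9,10,11,12,12,13,14,15,23,23]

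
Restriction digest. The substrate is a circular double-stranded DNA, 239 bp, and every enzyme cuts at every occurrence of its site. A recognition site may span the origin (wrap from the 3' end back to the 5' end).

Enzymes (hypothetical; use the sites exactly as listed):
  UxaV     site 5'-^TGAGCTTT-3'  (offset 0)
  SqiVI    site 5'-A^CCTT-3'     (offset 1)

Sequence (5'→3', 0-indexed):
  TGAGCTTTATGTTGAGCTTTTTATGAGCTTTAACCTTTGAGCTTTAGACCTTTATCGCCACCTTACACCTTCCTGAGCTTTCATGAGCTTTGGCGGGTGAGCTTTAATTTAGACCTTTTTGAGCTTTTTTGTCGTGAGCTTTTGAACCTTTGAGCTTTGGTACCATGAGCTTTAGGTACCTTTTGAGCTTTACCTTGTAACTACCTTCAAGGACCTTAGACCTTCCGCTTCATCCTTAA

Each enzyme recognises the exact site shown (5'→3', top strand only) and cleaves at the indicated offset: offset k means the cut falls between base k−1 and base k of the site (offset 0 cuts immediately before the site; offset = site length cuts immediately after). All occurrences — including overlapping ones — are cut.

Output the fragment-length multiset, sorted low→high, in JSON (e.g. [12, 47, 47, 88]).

[4,4,5,6,6,7,7,9,10,10,10,11,11,11,12,12,12,13,14,15,15,16,19]

Site scan:
  UxaV TGAGCTTT/0: at [0, 12, 23, 37, 73, 83, 97, 119, 134, 150, 165, 183] ⇒ [0, 12, 23, 37, 73, 83, 97, 119, 134, 150, 165, 183]
  SqiVI ACCTT/1: at [32, 47, 59, 66, 112, 145, 177, 191, 202, 212, 219] ⇒ [33, 48, 60, 67, 113, 146, 178, 192, 203, 213, 220]

All cut coordinates (distinct, sorted): [0, 12, 23, 33, 37, 48, 60, 67, 73, 83, 97, 113, 119, 134, 146, 150, 165, 178, 183, 192, 203, 213, 220]

Fragments:
  0→12: 12 bp
  12→23: 11 bp
  23→33: 10 bp
  33→37: 4 bp
  37→48: 11 bp
  48→60: 12 bp
  60→67: 7 bp
  67→73: 6 bp
  73→83: 10 bp
  83→97: 14 bp
  97→113: 16 bp
  113→119: 6 bp
  119→134: 15 bp
  134→146: 12 bp
  146→150: 4 bp
  150→165: 15 bp
  165→178: 13 bp
  178→183: 5 bp
  183→192: 9 bp
  192→203: 11 bp
  203→213: 10 bp
  213→220: 7 bp
  220→0 (wrap): 239-220+0 = 19 bp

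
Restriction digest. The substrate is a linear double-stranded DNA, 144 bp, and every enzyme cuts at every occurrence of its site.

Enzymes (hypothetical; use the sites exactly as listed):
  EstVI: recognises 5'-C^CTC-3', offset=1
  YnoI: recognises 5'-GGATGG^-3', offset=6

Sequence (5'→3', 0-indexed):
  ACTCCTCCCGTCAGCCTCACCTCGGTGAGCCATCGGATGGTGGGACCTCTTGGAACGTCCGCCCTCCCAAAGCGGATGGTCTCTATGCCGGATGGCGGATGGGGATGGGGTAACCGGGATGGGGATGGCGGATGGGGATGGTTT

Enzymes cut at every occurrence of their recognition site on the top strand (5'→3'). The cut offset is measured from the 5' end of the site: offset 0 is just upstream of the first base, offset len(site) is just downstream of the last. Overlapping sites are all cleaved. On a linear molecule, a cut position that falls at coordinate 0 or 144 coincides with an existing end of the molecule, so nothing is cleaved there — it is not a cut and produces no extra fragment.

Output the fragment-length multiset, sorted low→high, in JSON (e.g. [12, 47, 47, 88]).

Scan for sites:
  EstVI CCTC/1: at [3, 14, 19, 45, 62] ⇒ [4, 15, 20, 46, 63]
  YnoI GGATGG/6: at [34, 73, 89, 96, 102, 116, 122, 129, 135] ⇒ [40, 79, 95, 102, 108, 122, 128, 135, 141]

Pooled cuts: [4, 15, 20, 40, 46, 63, 79, 95, 102, 108, 122, 128, 135, 141]

Fragment lengths:
  [0,4): 4 bp
  [4,15): 11 bp
  [15,20): 5 bp
  [20,40): 20 bp
  [40,46): 6 bp
  [46,63): 17 bp
  [63,79): 16 bp
  [79,95): 16 bp
  [95,102): 7 bp
  [102,108): 6 bp
  [108,122): 14 bp
  [122,128): 6 bp
  [128,135): 7 bp
  [135,141): 6 bp
  [141,144): 3 bp

[3,4,5,6,6,6,6,7,7,11,14,16,16,17,20]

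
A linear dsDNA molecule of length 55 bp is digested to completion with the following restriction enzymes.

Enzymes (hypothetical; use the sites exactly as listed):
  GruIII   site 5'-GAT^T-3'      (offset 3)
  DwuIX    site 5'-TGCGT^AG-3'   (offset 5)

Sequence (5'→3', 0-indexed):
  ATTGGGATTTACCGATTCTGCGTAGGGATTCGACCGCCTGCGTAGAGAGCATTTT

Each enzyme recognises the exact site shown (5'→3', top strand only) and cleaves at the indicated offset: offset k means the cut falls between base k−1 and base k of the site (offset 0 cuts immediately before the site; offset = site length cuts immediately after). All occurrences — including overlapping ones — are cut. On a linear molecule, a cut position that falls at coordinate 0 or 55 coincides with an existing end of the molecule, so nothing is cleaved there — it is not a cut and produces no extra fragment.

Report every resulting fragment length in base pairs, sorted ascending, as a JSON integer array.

Per-enzyme occurrences:
  GruIII (GATT, off=3): starts [5, 13, 26] → cuts [8, 16, 29]
  DwuIX (TGCGTAG, off=5): starts [18, 38] → cuts [23, 43]

Pooled cuts: [8, 16, 23, 29, 43]

Fragments:
  [0,8): 8 bp
  [8,16): 8 bp
  [16,23): 7 bp
  [23,29): 6 bp
  [29,43): 14 bp
  [43,55): 12 bp

[6,7,8,8,12,14]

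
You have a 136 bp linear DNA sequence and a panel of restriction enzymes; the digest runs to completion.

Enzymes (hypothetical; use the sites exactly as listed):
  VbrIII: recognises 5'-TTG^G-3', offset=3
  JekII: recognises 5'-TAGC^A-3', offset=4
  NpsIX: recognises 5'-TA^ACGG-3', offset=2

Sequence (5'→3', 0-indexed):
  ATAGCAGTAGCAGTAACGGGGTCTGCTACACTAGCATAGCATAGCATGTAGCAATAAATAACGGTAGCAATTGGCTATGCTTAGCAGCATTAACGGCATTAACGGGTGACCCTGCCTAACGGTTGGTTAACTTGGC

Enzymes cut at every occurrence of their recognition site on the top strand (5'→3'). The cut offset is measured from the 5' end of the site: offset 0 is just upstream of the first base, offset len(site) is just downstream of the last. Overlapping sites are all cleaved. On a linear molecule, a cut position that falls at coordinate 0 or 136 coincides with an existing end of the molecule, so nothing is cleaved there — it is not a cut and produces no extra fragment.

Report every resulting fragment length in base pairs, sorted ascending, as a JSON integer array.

Scan for sites:
  VbrIII TTGG/3: at [70, 122, 131] ⇒ [73, 125, 134]
  JekII TAGCA/4: at [1, 7, 31, 36, 41, 48, 64, 81] ⇒ [5, 11, 35, 40, 45, 52, 68, 85]
  NpsIX TAACGG/2: at [13, 58, 90, 99, 116] ⇒ [15, 60, 92, 101, 118]

All cut coordinates (distinct, sorted): [5, 11, 15, 35, 40, 45, 52, 60, 68, 73, 85, 92, 101, 118, 125, 134]

Fragments:
  [0,5): 5 bp
  [5,11): 6 bp
  [11,15): 4 bp
  [15,35): 20 bp
  [35,40): 5 bp
  [40,45): 5 bp
  [45,52): 7 bp
  [52,60): 8 bp
  [60,68): 8 bp
  [68,73): 5 bp
  [73,85): 12 bp
  [85,92): 7 bp
  [92,101): 9 bp
  [101,118): 17 bp
  [118,125): 7 bp
  [125,134): 9 bp
  [134,136): 2 bp

[2,4,5,5,5,5,6,7,7,7,8,8,9,9,12,17,20]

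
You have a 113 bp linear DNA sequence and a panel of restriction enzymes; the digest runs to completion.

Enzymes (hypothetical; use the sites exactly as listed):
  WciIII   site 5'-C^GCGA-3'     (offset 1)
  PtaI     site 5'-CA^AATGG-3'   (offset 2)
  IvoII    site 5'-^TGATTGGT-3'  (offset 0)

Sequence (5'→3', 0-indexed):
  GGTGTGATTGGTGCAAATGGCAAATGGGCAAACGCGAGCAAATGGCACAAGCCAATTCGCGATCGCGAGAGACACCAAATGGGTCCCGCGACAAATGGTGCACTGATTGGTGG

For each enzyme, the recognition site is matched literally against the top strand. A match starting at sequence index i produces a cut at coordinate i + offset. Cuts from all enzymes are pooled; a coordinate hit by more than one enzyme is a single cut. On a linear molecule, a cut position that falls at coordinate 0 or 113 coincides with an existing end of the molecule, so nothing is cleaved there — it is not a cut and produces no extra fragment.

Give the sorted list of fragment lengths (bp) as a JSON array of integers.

[4,6,6,7,7,10,10,10,11,11,13,18]

Per-enzyme occurrences:
  WciIII CGCGA/1: at [32, 57, 63, 86] ⇒ [33, 58, 64, 87]
  PtaI CAAATGG/2: at [13, 20, 38, 75, 91] ⇒ [15, 22, 40, 77, 93]
  IvoII TGATTGGT/0: at [4, 103] ⇒ [4, 103]

Pooled cuts: [4, 15, 22, 33, 40, 58, 64, 77, 87, 93, 103]

Fragments:
  [0,4): 4 bp
  [4,15): 11 bp
  [15,22): 7 bp
  [22,33): 11 bp
  [33,40): 7 bp
  [40,58): 18 bp
  [58,64): 6 bp
  [64,77): 13 bp
  [77,87): 10 bp
  [87,93): 6 bp
  [93,103): 10 bp
  [103,113): 10 bp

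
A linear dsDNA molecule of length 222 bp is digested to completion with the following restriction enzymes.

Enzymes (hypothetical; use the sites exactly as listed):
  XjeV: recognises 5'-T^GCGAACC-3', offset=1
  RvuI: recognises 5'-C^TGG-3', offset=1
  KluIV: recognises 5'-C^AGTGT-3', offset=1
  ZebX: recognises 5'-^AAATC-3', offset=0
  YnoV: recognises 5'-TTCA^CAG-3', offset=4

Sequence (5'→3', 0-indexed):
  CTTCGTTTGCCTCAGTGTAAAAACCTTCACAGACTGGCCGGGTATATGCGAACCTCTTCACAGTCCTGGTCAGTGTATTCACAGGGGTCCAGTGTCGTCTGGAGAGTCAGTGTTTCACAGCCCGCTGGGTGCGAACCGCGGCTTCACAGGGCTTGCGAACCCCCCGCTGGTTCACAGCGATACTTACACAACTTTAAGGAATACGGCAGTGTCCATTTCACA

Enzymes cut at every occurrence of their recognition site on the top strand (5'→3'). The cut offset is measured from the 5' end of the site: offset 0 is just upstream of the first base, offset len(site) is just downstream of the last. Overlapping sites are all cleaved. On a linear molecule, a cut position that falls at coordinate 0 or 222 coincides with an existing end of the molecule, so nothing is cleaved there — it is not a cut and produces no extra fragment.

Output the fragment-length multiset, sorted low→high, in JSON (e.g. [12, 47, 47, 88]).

Scan for sites:
  XjeV (TGCGAACC, off=1): starts [46, 129, 153] → cuts [47, 130, 154]
  RvuI (CTGG, off=1): starts [33, 65, 98, 124, 166] → cuts [34, 66, 99, 125, 167]
  KluIV (CAGTGT, off=1): starts [12, 70, 89, 107, 206] → cuts [13, 71, 90, 108, 207]
  ZebX (AAATC, off=0): no sites
  YnoV (TTCACAG, off=4): starts [25, 56, 77, 113, 142, 170] → cuts [29, 60, 81, 117, 146, 174]

Pooled cuts: [13, 29, 34, 47, 60, 66, 71, 81, 90, 99, 108, 117, 125, 130, 146, 154, 167, 174, 207]

Fragments:
  [0,13): 13 bp
  [13,29): 16 bp
  [29,34): 5 bp
  [34,47): 13 bp
  [47,60): 13 bp
  [60,66): 6 bp
  [66,71): 5 bp
  [71,81): 10 bp
  [81,90): 9 bp
  [90,99): 9 bp
  [99,108): 9 bp
  [108,117): 9 bp
  [117,125): 8 bp
  [125,130): 5 bp
  [130,146): 16 bp
  [146,154): 8 bp
  [154,167): 13 bp
  [167,174): 7 bp
  [174,207): 33 bp
  [207,222): 15 bp

[5,5,5,6,7,8,8,9,9,9,9,10,13,13,13,13,15,16,16,33]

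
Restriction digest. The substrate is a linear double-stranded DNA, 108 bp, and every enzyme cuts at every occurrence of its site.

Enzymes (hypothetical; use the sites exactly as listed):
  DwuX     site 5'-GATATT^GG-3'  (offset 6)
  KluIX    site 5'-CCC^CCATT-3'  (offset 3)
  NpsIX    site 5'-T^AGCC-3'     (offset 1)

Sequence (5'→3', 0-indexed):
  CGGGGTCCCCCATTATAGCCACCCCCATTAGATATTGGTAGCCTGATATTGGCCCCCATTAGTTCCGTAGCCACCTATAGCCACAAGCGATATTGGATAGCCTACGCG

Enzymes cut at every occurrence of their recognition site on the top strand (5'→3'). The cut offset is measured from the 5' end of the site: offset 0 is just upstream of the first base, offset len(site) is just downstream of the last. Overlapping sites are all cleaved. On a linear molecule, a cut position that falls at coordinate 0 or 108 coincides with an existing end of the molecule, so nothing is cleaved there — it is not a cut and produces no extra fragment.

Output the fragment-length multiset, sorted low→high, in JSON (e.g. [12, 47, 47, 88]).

[3,4,5,7,8,9,10,10,11,12,13,16]

Site scan:
  DwuX (GATATTGG, off=6): starts [30, 44, 88] → cuts [36, 50, 94]
  KluIX (CCCCCATT, off=3): starts [6, 21, 52] → cuts [9, 24, 55]
  NpsIX (TAGCC, off=1): starts [15, 38, 67, 77, 97] → cuts [16, 39, 68, 78, 98]

All cut coordinates (distinct, sorted): [9, 16, 24, 36, 39, 50, 55, 68, 78, 94, 98]

Fragments:
  [0,9): 9 bp
  [9,16): 7 bp
  [16,24): 8 bp
  [24,36): 12 bp
  [36,39): 3 bp
  [39,50): 11 bp
  [50,55): 5 bp
  [55,68): 13 bp
  [68,78): 10 bp
  [78,94): 16 bp
  [94,98): 4 bp
  [98,108): 10 bp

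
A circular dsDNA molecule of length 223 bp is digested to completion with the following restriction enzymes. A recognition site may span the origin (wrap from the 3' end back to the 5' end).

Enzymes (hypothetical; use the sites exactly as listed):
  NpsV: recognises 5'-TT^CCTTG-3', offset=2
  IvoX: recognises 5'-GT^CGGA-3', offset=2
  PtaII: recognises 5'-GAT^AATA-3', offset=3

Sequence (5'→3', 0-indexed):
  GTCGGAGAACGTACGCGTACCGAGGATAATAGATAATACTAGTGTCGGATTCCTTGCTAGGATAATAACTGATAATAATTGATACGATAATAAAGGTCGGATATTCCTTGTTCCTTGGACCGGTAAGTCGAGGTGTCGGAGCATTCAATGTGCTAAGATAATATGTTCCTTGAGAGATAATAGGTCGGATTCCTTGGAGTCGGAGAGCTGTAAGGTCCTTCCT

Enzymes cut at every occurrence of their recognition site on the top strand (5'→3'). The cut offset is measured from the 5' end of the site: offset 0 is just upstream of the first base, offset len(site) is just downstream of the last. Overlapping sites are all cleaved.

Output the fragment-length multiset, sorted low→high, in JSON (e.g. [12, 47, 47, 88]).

Per-enzyme occurrences:
  NpsV (TTCCTTG, off=2): starts [49, 103, 110, 165, 189] → cuts [51, 105, 112, 167, 191]
  IvoX (GTCGGA, off=2): starts [0, 43, 95, 134, 183, 198] → cuts [2, 45, 97, 136, 185, 200]
  PtaII (GATAATA, off=3): starts [24, 31, 60, 70, 85, 156, 175] → cuts [27, 34, 63, 73, 88, 159, 178]

Pooled cuts: [2, 27, 34, 45, 51, 63, 73, 88, 97, 105, 112, 136, 159, 167, 178, 185, 191, 200]

Fragments:
  2→27: 25 bp
  27→34: 7 bp
  34→45: 11 bp
  45→51: 6 bp
  51→63: 12 bp
  63→73: 10 bp
  73→88: 15 bp
  88→97: 9 bp
  97→105: 8 bp
  105→112: 7 bp
  112→136: 24 bp
  136→159: 23 bp
  159→167: 8 bp
  167→178: 11 bp
  178→185: 7 bp
  185→191: 6 bp
  191→200: 9 bp
  200→2 (wrap): 223-200+2 = 25 bp

[6,6,7,7,7,8,8,9,9,10,11,11,12,15,23,24,25,25]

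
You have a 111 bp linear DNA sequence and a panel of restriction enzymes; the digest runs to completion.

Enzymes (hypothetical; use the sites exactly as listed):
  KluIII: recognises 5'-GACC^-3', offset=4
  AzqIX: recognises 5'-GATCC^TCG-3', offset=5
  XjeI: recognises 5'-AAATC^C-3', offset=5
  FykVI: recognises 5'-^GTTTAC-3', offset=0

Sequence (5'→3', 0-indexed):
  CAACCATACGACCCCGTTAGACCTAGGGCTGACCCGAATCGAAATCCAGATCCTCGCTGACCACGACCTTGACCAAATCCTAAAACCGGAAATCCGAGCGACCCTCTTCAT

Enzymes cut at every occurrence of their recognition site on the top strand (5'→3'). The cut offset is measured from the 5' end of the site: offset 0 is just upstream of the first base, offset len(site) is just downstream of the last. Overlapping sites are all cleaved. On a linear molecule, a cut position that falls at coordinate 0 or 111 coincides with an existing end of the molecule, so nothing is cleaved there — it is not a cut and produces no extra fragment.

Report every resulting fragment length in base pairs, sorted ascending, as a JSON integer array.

[5,6,6,7,8,9,9,10,11,12,13,15]

Per-enzyme occurrences:
  KluIII GACC/4: at [9, 19, 30, 58, 64, 70, 99] ⇒ [13, 23, 34, 62, 68, 74, 103]
  AzqIX GATCCTCG/5: at [48] ⇒ [53]
  XjeI AAATCC/5: at [41, 74, 89] ⇒ [46, 79, 94]
  FykVI (GTTTAC, off=0): no sites

Pooled cuts: [13, 23, 34, 46, 53, 62, 68, 74, 79, 94, 103]

Fragment lengths:
  [0,13): 13 bp
  [13,23): 10 bp
  [23,34): 11 bp
  [34,46): 12 bp
  [46,53): 7 bp
  [53,62): 9 bp
  [62,68): 6 bp
  [68,74): 6 bp
  [74,79): 5 bp
  [79,94): 15 bp
  [94,103): 9 bp
  [103,111): 8 bp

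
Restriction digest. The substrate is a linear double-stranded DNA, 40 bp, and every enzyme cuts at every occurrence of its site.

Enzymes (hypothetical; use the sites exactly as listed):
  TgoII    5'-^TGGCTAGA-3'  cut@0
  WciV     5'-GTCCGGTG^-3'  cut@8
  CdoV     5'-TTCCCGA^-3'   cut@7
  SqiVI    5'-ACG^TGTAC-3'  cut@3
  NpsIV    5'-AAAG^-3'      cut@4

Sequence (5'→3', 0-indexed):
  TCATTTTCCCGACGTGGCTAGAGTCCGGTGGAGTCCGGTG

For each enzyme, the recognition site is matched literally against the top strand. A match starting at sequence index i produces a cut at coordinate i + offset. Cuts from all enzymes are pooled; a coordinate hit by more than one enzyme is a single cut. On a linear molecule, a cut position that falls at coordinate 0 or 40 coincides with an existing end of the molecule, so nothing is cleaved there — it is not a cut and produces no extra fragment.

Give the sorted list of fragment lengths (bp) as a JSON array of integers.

[2,10,12,16]

Site scan:
  TgoII (TGGCTAGA, off=0): starts [14] → cuts [14]
  WciV (GTCCGGTG, off=8): starts [22, 32] → cuts [30] (position 40 is a terminus of the linear molecule — no cut)
  CdoV (TTCCCGA, off=7): starts [5] → cuts [12]
  SqiVI (ACGTGTAC, off=3): no sites
  NpsIV (AAAG, off=4): no sites

Pooled cuts: [12, 14, 30]

Fragment lengths:
  [0,12): 12 bp
  [12,14): 2 bp
  [14,30): 16 bp
  [30,40): 10 bp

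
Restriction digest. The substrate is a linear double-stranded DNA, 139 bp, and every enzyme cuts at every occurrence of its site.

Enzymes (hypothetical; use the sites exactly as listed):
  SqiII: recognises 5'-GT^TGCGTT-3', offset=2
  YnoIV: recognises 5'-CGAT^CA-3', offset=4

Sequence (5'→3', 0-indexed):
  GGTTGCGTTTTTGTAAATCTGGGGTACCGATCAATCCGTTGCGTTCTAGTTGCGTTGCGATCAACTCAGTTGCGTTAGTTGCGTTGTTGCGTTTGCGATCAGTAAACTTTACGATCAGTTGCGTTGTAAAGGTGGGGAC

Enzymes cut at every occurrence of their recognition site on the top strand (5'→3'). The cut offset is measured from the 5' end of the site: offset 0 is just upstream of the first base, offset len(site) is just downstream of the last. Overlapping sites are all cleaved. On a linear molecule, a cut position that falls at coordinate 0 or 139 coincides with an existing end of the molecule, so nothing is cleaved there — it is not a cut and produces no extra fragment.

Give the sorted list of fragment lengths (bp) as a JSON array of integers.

[3,4,8,8,9,9,11,11,12,16,20,28]

Site scan:
  SqiII GTTGCGTT/2: at [1, 37, 48, 68, 77, 85, 117] ⇒ [3, 39, 50, 70, 79, 87, 119]
  YnoIV CGATCA/4: at [27, 57, 95, 111] ⇒ [31, 61, 99, 115]

Pooled cuts: [3, 31, 39, 50, 61, 70, 79, 87, 99, 115, 119]

Fragment lengths:
  [0,3): 3 bp
  [3,31): 28 bp
  [31,39): 8 bp
  [39,50): 11 bp
  [50,61): 11 bp
  [61,70): 9 bp
  [70,79): 9 bp
  [79,87): 8 bp
  [87,99): 12 bp
  [99,115): 16 bp
  [115,119): 4 bp
  [119,139): 20 bp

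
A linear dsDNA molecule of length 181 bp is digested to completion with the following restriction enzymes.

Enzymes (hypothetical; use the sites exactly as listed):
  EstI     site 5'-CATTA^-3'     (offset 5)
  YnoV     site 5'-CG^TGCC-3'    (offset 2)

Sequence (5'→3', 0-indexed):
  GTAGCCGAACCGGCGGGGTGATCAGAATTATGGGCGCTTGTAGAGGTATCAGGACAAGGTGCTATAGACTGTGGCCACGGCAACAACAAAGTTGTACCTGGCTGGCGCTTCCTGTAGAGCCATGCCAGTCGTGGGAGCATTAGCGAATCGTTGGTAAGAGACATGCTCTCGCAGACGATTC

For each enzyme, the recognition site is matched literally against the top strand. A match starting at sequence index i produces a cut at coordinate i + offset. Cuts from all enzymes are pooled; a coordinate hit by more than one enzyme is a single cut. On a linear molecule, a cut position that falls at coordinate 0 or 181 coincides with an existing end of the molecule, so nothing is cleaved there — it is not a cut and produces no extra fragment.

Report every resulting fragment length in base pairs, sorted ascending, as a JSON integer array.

[39,142]

Site scan:
  EstI (CATTA, off=5): starts [137] → cuts [142]
  YnoV (CGTGCC, off=2): no sites

Pooled cuts: [142]

Fragment lengths:
  [0,142): 142 bp
  [142,181): 39 bp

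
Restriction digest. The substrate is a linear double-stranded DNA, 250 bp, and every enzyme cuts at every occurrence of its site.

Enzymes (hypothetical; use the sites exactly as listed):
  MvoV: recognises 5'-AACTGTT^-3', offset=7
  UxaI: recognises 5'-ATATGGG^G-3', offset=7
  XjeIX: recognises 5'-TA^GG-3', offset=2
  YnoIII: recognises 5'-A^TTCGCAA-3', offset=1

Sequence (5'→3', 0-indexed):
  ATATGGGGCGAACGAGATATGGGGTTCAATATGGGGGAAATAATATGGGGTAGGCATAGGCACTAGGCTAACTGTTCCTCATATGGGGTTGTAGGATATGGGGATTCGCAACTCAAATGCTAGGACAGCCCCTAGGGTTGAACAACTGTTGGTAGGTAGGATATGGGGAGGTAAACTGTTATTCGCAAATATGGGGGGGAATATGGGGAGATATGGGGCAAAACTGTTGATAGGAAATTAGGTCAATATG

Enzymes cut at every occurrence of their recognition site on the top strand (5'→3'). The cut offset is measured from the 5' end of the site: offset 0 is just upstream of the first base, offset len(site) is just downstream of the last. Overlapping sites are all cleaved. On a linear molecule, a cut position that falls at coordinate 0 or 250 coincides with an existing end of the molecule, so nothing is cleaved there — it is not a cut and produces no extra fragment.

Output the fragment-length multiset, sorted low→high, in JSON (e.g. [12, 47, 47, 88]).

Scan for sites:
  MvoV (AACTGTT, off=7): starts [69, 143, 173, 221] → cuts [76, 150, 180, 228]
  UxaI (ATATGGGG, off=7): starts [0, 16, 28, 42, 80, 95, 160, 188, 200, 210] → cuts [7, 23, 35, 49, 87, 102, 167, 195, 207, 217]
  XjeIX (TAGG, off=2): starts [50, 56, 63, 91, 120, 132, 152, 156, 230, 238] → cuts [52, 58, 65, 93, 122, 134, 154, 158, 232, 240]
  YnoIII (ATTCGCAA, off=1): starts [103, 180] → cuts [104, 181]

All cut coordinates (distinct, sorted): [7, 23, 35, 49, 52, 58, 65, 76, 87, 93, 102, 104, 122, 134, 150, 154, 158, 167, 180, 181, 195, 207, 217, 228, 232, 240]

Fragment lengths:
  [0,7): 7 bp
  [7,23): 16 bp
  [23,35): 12 bp
  [35,49): 14 bp
  [49,52): 3 bp
  [52,58): 6 bp
  [58,65): 7 bp
  [65,76): 11 bp
  [76,87): 11 bp
  [87,93): 6 bp
  [93,102): 9 bp
  [102,104): 2 bp
  [104,122): 18 bp
  [122,134): 12 bp
  [134,150): 16 bp
  [150,154): 4 bp
  [154,158): 4 bp
  [158,167): 9 bp
  [167,180): 13 bp
  [180,181): 1 bp
  [181,195): 14 bp
  [195,207): 12 bp
  [207,217): 10 bp
  [217,228): 11 bp
  [228,232): 4 bp
  [232,240): 8 bp
  [240,250): 10 bp

[1,2,3,4,4,4,6,6,7,7,8,9,9,10,10,11,11,11,12,12,12,13,14,14,16,16,18]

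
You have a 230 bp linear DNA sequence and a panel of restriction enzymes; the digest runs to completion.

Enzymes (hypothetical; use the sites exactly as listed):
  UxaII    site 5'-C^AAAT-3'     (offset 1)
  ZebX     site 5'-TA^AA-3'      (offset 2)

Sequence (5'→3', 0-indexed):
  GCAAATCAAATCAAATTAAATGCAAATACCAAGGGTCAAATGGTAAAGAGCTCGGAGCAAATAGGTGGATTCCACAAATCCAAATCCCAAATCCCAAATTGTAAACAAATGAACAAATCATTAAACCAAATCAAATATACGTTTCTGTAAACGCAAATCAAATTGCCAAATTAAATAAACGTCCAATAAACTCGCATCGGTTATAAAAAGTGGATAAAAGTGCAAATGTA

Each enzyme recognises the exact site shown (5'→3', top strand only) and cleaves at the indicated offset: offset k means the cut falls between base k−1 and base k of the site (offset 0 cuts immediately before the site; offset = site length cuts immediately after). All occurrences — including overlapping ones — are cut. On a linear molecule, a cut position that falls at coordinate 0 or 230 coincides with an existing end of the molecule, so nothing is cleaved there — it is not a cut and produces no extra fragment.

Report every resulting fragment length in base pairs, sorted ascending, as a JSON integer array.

Site scan:
  UxaII (CAAAT, off=1): starts [1, 6, 11, 22, 36, 57, 74, 80, 87, 94, 105, 113, 126, 131, 153, 158, 166, 222] → cuts [2, 7, 12, 23, 37, 58, 75, 81, 88, 95, 106, 114, 127, 132, 154, 159, 167, 223]
  ZebX (TAAA, off=2): starts [16, 43, 101, 121, 147, 171, 175, 186, 203, 214] → cuts [18, 45, 103, 123, 149, 173, 177, 188, 205, 216]

Pooled cuts: [2, 7, 12, 18, 23, 37, 45, 58, 75, 81, 88, 95, 103, 106, 114, 123, 127, 132, 149, 154, 159, 167, 173, 177, 188, 205, 216, 223]

Fragments:
  [0,2): 2 bp
  [2,7): 5 bp
  [7,12): 5 bp
  [12,18): 6 bp
  [18,23): 5 bp
  [23,37): 14 bp
  [37,45): 8 bp
  [45,58): 13 bp
  [58,75): 17 bp
  [75,81): 6 bp
  [81,88): 7 bp
  [88,95): 7 bp
  [95,103): 8 bp
  [103,106): 3 bp
  [106,114): 8 bp
  [114,123): 9 bp
  [123,127): 4 bp
  [127,132): 5 bp
  [132,149): 17 bp
  [149,154): 5 bp
  [154,159): 5 bp
  [159,167): 8 bp
  [167,173): 6 bp
  [173,177): 4 bp
  [177,188): 11 bp
  [188,205): 17 bp
  [205,216): 11 bp
  [216,223): 7 bp
  [223,230): 7 bp

[2,3,4,4,5,5,5,5,5,5,6,6,6,7,7,7,7,8,8,8,8,9,11,11,13,14,17,17,17]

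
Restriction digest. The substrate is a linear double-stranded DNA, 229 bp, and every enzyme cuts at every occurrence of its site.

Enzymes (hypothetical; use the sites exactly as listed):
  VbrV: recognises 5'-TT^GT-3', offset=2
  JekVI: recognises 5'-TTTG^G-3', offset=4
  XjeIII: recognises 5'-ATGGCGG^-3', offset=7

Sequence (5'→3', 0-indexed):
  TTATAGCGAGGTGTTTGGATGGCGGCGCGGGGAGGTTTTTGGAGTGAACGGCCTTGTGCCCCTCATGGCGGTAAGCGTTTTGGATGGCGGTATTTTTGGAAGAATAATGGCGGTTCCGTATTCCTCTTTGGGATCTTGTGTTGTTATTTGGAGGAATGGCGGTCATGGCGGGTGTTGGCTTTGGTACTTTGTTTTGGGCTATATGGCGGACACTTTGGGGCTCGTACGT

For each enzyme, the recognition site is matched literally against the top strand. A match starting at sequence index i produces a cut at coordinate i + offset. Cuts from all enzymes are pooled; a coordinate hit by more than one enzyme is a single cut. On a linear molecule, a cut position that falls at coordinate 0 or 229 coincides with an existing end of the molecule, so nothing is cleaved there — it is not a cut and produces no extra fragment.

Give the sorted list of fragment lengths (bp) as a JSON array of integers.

[5,6,7,7,8,8,8,8,8,9,11,12,12,12,13,14,15,16,16,17,17]

Site scan:
  VbrV (TTGT, off=2): starts [53, 135, 140, 188] → cuts [55, 137, 142, 190]
  JekVI (TTTGG, off=4): starts [13, 37, 78, 94, 126, 146, 179, 192, 213] → cuts [17, 41, 82, 98, 130, 150, 183, 196, 217]
  XjeIII (ATGGCGG, off=7): starts [18, 64, 83, 106, 155, 164, 202] → cuts [25, 71, 90, 113, 162, 171, 209]

Pooled cuts: [17, 25, 41, 55, 71, 82, 90, 98, 113, 130, 137, 142, 150, 162, 171, 183, 190, 196, 209, 217]

Fragments:
  [0,17): 17 bp
  [17,25): 8 bp
  [25,41): 16 bp
  [41,55): 14 bp
  [55,71): 16 bp
  [71,82): 11 bp
  [82,90): 8 bp
  [90,98): 8 bp
  [98,113): 15 bp
  [113,130): 17 bp
  [130,137): 7 bp
  [137,142): 5 bp
  [142,150): 8 bp
  [150,162): 12 bp
  [162,171): 9 bp
  [171,183): 12 bp
  [183,190): 7 bp
  [190,196): 6 bp
  [196,209): 13 bp
  [209,217): 8 bp
  [217,229): 12 bp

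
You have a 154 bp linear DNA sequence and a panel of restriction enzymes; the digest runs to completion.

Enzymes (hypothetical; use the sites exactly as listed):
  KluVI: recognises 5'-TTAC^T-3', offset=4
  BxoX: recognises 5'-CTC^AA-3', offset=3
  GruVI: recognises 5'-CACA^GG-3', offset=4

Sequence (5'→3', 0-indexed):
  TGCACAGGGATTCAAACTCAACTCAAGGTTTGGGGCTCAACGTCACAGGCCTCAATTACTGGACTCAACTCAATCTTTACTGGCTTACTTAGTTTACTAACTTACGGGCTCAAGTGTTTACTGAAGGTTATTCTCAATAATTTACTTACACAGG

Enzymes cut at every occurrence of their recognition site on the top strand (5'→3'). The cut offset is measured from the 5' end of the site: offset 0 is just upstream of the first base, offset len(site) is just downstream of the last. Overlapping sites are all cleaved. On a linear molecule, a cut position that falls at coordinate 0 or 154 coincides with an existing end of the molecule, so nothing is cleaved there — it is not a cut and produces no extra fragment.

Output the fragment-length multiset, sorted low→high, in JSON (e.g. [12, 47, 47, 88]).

Scan for sites:
  KluVI (TTACT, off=4): starts [55, 76, 84, 93, 117, 141] → cuts [59, 80, 88, 97, 121, 145]
  BxoX (CTCAA, off=3): starts [16, 21, 35, 50, 63, 68, 108, 132] → cuts [19, 24, 38, 53, 66, 71, 111, 135]
  GruVI (CACAGG, off=4): starts [2, 43, 148] → cuts [6, 47, 152]

All cut coordinates (distinct, sorted): [6, 19, 24, 38, 47, 53, 59, 66, 71, 80, 88, 97, 111, 121, 135, 145, 152]

Fragment lengths:
  [0,6): 6 bp
  [6,19): 13 bp
  [19,24): 5 bp
  [24,38): 14 bp
  [38,47): 9 bp
  [47,53): 6 bp
  [53,59): 6 bp
  [59,66): 7 bp
  [66,71): 5 bp
  [71,80): 9 bp
  [80,88): 8 bp
  [88,97): 9 bp
  [97,111): 14 bp
  [111,121): 10 bp
  [121,135): 14 bp
  [135,145): 10 bp
  [145,152): 7 bp
  [152,154): 2 bp

[2,5,5,6,6,6,7,7,8,9,9,9,10,10,13,14,14,14]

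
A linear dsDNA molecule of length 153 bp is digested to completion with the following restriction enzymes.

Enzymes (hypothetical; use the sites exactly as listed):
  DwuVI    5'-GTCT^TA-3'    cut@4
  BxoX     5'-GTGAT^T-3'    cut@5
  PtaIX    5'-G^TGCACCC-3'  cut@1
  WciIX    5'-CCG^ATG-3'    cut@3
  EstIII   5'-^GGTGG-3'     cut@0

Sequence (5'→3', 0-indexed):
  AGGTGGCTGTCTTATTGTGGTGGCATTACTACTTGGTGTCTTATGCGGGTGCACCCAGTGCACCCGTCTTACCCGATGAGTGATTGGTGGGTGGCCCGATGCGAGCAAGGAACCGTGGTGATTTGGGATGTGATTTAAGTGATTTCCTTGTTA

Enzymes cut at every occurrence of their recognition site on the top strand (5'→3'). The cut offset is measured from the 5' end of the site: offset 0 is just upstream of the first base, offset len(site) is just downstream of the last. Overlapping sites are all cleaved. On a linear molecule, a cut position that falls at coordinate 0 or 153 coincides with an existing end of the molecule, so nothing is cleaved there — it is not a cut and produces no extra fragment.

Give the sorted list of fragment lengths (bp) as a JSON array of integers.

Per-enzyme occurrences:
  DwuVI (GTCTTA, off=4): starts [8, 37, 65] → cuts [12, 41, 69]
  BxoX (GTGATT, off=5): starts [79, 117, 129, 138] → cuts [84, 122, 134, 143]
  PtaIX (GTGCACCC, off=1): starts [48, 57] → cuts [49, 58]
  WciIX (CCGATG, off=3): starts [72, 95] → cuts [75, 98]
  EstIII (GGTGG, off=0): starts [1, 18, 85, 89] → cuts [1, 18, 85, 89]

All cut coordinates (distinct, sorted): [1, 12, 18, 41, 49, 58, 69, 75, 84, 85, 89, 98, 122, 134, 143]

Fragment lengths:
  [0,1): 1 bp
  [1,12): 11 bp
  [12,18): 6 bp
  [18,41): 23 bp
  [41,49): 8 bp
  [49,58): 9 bp
  [58,69): 11 bp
  [69,75): 6 bp
  [75,84): 9 bp
  [84,85): 1 bp
  [85,89): 4 bp
  [89,98): 9 bp
  [98,122): 24 bp
  [122,134): 12 bp
  [134,143): 9 bp
  [143,153): 10 bp

[1,1,4,6,6,8,9,9,9,9,10,11,11,12,23,24]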